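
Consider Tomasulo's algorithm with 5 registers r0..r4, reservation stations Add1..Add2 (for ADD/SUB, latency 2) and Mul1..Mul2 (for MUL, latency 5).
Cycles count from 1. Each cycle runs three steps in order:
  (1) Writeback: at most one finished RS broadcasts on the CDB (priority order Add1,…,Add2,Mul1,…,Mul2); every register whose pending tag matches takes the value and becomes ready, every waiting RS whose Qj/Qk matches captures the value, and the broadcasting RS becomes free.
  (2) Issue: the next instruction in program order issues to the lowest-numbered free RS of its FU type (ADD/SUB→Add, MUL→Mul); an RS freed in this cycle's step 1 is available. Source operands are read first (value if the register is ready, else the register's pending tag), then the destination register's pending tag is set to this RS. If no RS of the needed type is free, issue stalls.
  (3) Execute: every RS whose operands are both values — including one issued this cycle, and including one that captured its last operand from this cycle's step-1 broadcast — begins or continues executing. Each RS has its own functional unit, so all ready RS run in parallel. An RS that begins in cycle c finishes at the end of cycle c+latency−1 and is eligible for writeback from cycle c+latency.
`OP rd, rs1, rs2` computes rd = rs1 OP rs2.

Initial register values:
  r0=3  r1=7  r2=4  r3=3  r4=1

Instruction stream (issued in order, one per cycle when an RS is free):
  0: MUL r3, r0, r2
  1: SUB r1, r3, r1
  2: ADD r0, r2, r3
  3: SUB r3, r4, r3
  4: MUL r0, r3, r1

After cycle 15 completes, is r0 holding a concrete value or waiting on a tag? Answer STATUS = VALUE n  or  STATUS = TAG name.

STATUS = VALUE -55

  c1: issue MUL r3<-Mul1  regs: r0:3,r1:7,r2:4,r3:Mul1,r4:1
  c2: issue SUB r1<-Add1  regs: r0:3,r1:Add1,r2:4,r3:Mul1,r4:1
  c3: issue ADD r0<-Add2  regs: r0:Add2,r1:Add1,r2:4,r3:Mul1,r4:1
  c4: stall  regs: r0:Add2,r1:Add1,r2:4,r3:Mul1,r4:1
  c5: stall  regs: r0:Add2,r1:Add1,r2:4,r3:Mul1,r4:1
  c6: CDB Mul1=12; stall  regs: r0:Add2,r1:Add1,r2:4,r3:12,r4:1
  c7: stall  regs: r0:Add2,r1:Add1,r2:4,r3:12,r4:1
  c8: CDB Add1=5; issue SUB r3<-Add1  regs: r0:Add2,r1:5,r2:4,r3:Add1,r4:1
  c9: CDB Add2=16; issue MUL r0<-Mul1  regs: r0:Mul1,r1:5,r2:4,r3:Add1,r4:1
  c10: CDB Add1=-11  regs: r0:Mul1,r1:5,r2:4,r3:-11,r4:1
  c11: -  regs: r0:Mul1,r1:5,r2:4,r3:-11,r4:1
  c12: -  regs: r0:Mul1,r1:5,r2:4,r3:-11,r4:1
  c13: -  regs: r0:Mul1,r1:5,r2:4,r3:-11,r4:1
  c14: -  regs: r0:Mul1,r1:5,r2:4,r3:-11,r4:1
  c15: CDB Mul1=-55  regs: r0:-55,r1:5,r2:4,r3:-11,r4:1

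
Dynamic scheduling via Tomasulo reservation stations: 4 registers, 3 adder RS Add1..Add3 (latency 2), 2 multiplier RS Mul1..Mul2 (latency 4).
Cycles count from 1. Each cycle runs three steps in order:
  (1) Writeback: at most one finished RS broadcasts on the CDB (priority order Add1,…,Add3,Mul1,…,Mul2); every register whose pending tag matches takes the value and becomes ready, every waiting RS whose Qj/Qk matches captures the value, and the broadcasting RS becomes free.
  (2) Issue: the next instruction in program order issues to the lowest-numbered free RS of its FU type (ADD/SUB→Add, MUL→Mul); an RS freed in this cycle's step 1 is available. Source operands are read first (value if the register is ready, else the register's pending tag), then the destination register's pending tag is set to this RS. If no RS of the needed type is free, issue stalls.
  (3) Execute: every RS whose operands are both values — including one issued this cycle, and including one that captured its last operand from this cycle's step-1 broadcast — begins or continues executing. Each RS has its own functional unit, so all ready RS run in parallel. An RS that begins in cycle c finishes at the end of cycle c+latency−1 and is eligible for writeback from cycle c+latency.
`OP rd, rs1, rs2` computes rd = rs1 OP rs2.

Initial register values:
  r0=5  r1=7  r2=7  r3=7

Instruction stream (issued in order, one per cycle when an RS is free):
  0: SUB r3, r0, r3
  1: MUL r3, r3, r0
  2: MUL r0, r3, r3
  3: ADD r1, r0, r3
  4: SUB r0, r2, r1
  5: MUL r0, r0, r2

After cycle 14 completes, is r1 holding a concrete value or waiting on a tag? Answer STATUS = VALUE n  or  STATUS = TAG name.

STATUS = VALUE 90

cycle 1: issue SUB r3<-Add1 // r0:5,r1:7,r2:7,r3:Add1
cycle 2: issue MUL r3<-Mul1 // r0:5,r1:7,r2:7,r3:Mul1
cycle 3: CDB Add1=-2; issue MUL r0<-Mul2 // r0:Mul2,r1:7,r2:7,r3:Mul1
cycle 4: issue ADD r1<-Add1 // r0:Mul2,r1:Add1,r2:7,r3:Mul1
cycle 5: issue SUB r0<-Add2 // r0:Add2,r1:Add1,r2:7,r3:Mul1
cycle 6: stall // r0:Add2,r1:Add1,r2:7,r3:Mul1
cycle 7: CDB Mul1=-10; issue MUL r0<-Mul1 // r0:Mul1,r1:Add1,r2:7,r3:-10
cycle 8: - // r0:Mul1,r1:Add1,r2:7,r3:-10
cycle 9: - // r0:Mul1,r1:Add1,r2:7,r3:-10
cycle 10: - // r0:Mul1,r1:Add1,r2:7,r3:-10
cycle 11: CDB Mul2=100 // r0:Mul1,r1:Add1,r2:7,r3:-10
cycle 12: - // r0:Mul1,r1:Add1,r2:7,r3:-10
cycle 13: CDB Add1=90 // r0:Mul1,r1:90,r2:7,r3:-10
cycle 14: - // r0:Mul1,r1:90,r2:7,r3:-10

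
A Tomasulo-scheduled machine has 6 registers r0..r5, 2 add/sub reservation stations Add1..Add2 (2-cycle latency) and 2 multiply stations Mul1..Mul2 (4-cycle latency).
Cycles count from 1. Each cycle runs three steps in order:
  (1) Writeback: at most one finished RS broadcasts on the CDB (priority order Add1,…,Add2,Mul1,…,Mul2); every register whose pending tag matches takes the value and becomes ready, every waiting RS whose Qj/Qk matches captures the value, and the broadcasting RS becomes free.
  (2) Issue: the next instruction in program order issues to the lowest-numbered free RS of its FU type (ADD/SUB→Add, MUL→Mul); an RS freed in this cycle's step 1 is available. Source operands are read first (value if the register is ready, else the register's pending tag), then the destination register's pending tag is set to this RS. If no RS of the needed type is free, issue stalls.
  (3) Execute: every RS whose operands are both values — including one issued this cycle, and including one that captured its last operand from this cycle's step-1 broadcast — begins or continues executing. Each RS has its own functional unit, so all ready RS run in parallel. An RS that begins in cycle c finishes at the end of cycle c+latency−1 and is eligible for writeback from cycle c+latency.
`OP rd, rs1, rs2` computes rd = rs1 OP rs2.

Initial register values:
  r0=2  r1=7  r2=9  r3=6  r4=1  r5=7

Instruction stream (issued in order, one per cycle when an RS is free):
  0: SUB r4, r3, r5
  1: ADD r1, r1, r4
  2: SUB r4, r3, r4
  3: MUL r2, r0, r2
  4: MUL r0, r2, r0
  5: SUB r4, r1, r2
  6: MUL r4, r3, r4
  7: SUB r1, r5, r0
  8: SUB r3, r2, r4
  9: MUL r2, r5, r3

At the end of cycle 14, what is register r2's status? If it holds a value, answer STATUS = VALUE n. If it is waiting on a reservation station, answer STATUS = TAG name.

cycle 1: issue SUB r4<-Add1 // r0:2,r1:7,r2:9,r3:6,r4:Add1,r5:7
cycle 2: issue ADD r1<-Add2 // r0:2,r1:Add2,r2:9,r3:6,r4:Add1,r5:7
cycle 3: CDB Add1=-1; issue SUB r4<-Add1 // r0:2,r1:Add2,r2:9,r3:6,r4:Add1,r5:7
cycle 4: issue MUL r2<-Mul1 // r0:2,r1:Add2,r2:Mul1,r3:6,r4:Add1,r5:7
cycle 5: CDB Add1=7; issue MUL r0<-Mul2 // r0:Mul2,r1:Add2,r2:Mul1,r3:6,r4:7,r5:7
cycle 6: CDB Add2=6; issue SUB r4<-Add1 // r0:Mul2,r1:6,r2:Mul1,r3:6,r4:Add1,r5:7
cycle 7: stall // r0:Mul2,r1:6,r2:Mul1,r3:6,r4:Add1,r5:7
cycle 8: CDB Mul1=18; issue MUL r4<-Mul1 // r0:Mul2,r1:6,r2:18,r3:6,r4:Mul1,r5:7
cycle 9: issue SUB r1<-Add2 // r0:Mul2,r1:Add2,r2:18,r3:6,r4:Mul1,r5:7
cycle 10: CDB Add1=-12; issue SUB r3<-Add1 // r0:Mul2,r1:Add2,r2:18,r3:Add1,r4:Mul1,r5:7
cycle 11: stall // r0:Mul2,r1:Add2,r2:18,r3:Add1,r4:Mul1,r5:7
cycle 12: CDB Mul2=36; issue MUL r2<-Mul2 // r0:36,r1:Add2,r2:Mul2,r3:Add1,r4:Mul1,r5:7
cycle 13: - // r0:36,r1:Add2,r2:Mul2,r3:Add1,r4:Mul1,r5:7
cycle 14: CDB Add2=-29 // r0:36,r1:-29,r2:Mul2,r3:Add1,r4:Mul1,r5:7

STATUS = TAG Mul2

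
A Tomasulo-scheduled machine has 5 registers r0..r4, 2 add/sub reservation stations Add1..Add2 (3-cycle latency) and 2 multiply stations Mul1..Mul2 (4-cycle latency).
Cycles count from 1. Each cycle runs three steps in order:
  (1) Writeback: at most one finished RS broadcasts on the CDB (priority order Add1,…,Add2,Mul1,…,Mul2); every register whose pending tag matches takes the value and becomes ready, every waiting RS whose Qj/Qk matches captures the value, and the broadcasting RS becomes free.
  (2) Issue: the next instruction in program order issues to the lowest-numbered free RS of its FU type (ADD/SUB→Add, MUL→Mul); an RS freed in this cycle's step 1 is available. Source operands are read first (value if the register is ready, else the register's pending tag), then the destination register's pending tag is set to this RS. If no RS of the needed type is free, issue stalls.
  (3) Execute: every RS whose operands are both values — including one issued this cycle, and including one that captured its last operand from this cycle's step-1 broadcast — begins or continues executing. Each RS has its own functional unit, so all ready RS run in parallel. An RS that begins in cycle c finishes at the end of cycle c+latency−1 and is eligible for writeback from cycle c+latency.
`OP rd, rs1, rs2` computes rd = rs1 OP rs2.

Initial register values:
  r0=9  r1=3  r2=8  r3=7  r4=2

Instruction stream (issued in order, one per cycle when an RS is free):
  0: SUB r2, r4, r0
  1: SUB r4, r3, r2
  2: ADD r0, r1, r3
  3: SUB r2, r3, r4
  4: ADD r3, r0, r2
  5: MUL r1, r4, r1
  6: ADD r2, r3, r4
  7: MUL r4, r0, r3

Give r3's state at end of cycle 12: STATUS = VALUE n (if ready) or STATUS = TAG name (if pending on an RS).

  c1: issue SUB r2<-Add1  regs: r0:9,r1:3,r2:Add1,r3:7,r4:2
  c2: issue SUB r4<-Add2  regs: r0:9,r1:3,r2:Add1,r3:7,r4:Add2
  c3: stall  regs: r0:9,r1:3,r2:Add1,r3:7,r4:Add2
  c4: CDB Add1=-7; issue ADD r0<-Add1  regs: r0:Add1,r1:3,r2:-7,r3:7,r4:Add2
  c5: stall  regs: r0:Add1,r1:3,r2:-7,r3:7,r4:Add2
  c6: stall  regs: r0:Add1,r1:3,r2:-7,r3:7,r4:Add2
  c7: CDB Add1=10; issue SUB r2<-Add1  regs: r0:10,r1:3,r2:Add1,r3:7,r4:Add2
  c8: CDB Add2=14; issue ADD r3<-Add2  regs: r0:10,r1:3,r2:Add1,r3:Add2,r4:14
  c9: issue MUL r1<-Mul1  regs: r0:10,r1:Mul1,r2:Add1,r3:Add2,r4:14
  c10: stall  regs: r0:10,r1:Mul1,r2:Add1,r3:Add2,r4:14
  c11: CDB Add1=-7; issue ADD r2<-Add1  regs: r0:10,r1:Mul1,r2:Add1,r3:Add2,r4:14
  c12: issue MUL r4<-Mul2  regs: r0:10,r1:Mul1,r2:Add1,r3:Add2,r4:Mul2

STATUS = TAG Add2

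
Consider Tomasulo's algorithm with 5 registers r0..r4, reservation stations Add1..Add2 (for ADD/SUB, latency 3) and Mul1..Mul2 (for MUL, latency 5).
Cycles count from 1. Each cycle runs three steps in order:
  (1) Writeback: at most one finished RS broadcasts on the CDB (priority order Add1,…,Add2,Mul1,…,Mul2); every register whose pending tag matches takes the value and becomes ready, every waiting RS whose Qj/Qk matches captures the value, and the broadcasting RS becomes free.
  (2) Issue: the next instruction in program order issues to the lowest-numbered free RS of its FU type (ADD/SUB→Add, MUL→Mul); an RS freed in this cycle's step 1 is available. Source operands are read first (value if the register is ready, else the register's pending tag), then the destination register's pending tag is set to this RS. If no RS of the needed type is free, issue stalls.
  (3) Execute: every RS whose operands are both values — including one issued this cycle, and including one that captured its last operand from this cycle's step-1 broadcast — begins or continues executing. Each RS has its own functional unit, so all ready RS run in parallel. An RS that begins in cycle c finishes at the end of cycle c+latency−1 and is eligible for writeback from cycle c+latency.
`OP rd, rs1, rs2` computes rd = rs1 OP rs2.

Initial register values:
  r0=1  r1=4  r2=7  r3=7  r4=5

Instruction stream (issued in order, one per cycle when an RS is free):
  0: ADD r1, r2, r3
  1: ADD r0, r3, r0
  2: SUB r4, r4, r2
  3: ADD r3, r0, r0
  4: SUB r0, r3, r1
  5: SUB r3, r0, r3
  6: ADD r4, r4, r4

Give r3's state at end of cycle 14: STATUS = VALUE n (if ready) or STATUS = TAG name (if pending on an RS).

STATUS = TAG Add2

  c1: issue ADD r1<-Add1  regs: r0:1,r1:Add1,r2:7,r3:7,r4:5
  c2: issue ADD r0<-Add2  regs: r0:Add2,r1:Add1,r2:7,r3:7,r4:5
  c3: stall  regs: r0:Add2,r1:Add1,r2:7,r3:7,r4:5
  c4: CDB Add1=14; issue SUB r4<-Add1  regs: r0:Add2,r1:14,r2:7,r3:7,r4:Add1
  c5: CDB Add2=8; issue ADD r3<-Add2  regs: r0:8,r1:14,r2:7,r3:Add2,r4:Add1
  c6: stall  regs: r0:8,r1:14,r2:7,r3:Add2,r4:Add1
  c7: CDB Add1=-2; issue SUB r0<-Add1  regs: r0:Add1,r1:14,r2:7,r3:Add2,r4:-2
  c8: CDB Add2=16; issue SUB r3<-Add2  regs: r0:Add1,r1:14,r2:7,r3:Add2,r4:-2
  c9: stall  regs: r0:Add1,r1:14,r2:7,r3:Add2,r4:-2
  c10: stall  regs: r0:Add1,r1:14,r2:7,r3:Add2,r4:-2
  c11: CDB Add1=2; issue ADD r4<-Add1  regs: r0:2,r1:14,r2:7,r3:Add2,r4:Add1
  c12: -  regs: r0:2,r1:14,r2:7,r3:Add2,r4:Add1
  c13: -  regs: r0:2,r1:14,r2:7,r3:Add2,r4:Add1
  c14: CDB Add1=-4  regs: r0:2,r1:14,r2:7,r3:Add2,r4:-4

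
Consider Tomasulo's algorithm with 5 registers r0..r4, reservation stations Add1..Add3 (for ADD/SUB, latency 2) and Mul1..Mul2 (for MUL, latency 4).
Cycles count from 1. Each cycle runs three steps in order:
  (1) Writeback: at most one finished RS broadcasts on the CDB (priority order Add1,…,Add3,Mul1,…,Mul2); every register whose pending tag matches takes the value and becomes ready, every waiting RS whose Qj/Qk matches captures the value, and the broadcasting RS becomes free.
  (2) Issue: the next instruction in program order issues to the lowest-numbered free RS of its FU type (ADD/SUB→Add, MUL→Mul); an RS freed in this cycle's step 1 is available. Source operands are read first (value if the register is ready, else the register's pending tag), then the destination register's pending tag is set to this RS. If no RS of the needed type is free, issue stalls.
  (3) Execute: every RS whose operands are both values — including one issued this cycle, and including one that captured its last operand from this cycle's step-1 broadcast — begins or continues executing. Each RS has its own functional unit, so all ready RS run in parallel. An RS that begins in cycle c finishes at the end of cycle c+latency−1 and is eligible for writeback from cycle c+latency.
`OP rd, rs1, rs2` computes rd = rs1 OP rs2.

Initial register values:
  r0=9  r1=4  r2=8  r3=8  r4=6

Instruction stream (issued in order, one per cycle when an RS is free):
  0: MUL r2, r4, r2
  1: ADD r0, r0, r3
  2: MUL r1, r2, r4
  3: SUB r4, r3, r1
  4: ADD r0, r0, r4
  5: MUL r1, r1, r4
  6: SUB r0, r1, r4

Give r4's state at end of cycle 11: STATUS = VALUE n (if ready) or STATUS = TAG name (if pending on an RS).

c1: issue MUL r2<-Mul1 | r0:9,r1:4,r2:Mul1,r3:8,r4:6
c2: issue ADD r0<-Add1 | r0:Add1,r1:4,r2:Mul1,r3:8,r4:6
c3: issue MUL r1<-Mul2 | r0:Add1,r1:Mul2,r2:Mul1,r3:8,r4:6
c4: CDB Add1=17; issue SUB r4<-Add1 | r0:17,r1:Mul2,r2:Mul1,r3:8,r4:Add1
c5: CDB Mul1=48; issue ADD r0<-Add2 | r0:Add2,r1:Mul2,r2:48,r3:8,r4:Add1
c6: issue MUL r1<-Mul1 | r0:Add2,r1:Mul1,r2:48,r3:8,r4:Add1
c7: issue SUB r0<-Add3 | r0:Add3,r1:Mul1,r2:48,r3:8,r4:Add1
c8: - | r0:Add3,r1:Mul1,r2:48,r3:8,r4:Add1
c9: CDB Mul2=288 | r0:Add3,r1:Mul1,r2:48,r3:8,r4:Add1
c10: - | r0:Add3,r1:Mul1,r2:48,r3:8,r4:Add1
c11: CDB Add1=-280 | r0:Add3,r1:Mul1,r2:48,r3:8,r4:-280

STATUS = VALUE -280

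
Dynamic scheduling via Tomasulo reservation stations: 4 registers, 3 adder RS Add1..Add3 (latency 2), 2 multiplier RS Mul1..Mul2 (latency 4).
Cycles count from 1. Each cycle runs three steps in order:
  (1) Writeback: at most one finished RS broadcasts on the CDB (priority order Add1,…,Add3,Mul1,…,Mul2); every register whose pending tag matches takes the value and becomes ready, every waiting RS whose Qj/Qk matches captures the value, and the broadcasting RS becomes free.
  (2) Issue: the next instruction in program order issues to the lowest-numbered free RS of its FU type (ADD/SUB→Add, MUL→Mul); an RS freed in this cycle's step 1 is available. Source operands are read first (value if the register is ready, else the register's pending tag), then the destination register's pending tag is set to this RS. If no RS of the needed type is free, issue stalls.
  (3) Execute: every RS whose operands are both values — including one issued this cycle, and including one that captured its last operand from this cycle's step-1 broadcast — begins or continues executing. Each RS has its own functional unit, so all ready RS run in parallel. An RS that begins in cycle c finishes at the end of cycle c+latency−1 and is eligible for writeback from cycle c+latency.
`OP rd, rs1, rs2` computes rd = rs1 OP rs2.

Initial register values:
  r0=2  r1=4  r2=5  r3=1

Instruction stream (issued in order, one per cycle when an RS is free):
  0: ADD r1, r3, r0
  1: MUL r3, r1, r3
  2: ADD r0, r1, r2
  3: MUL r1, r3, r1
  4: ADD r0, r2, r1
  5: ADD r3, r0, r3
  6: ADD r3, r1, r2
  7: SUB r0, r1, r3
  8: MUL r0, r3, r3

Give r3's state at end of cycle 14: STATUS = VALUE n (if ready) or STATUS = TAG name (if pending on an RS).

STATUS = VALUE 14

cycle 1: issue ADD r1<-Add1 // r0:2,r1:Add1,r2:5,r3:1
cycle 2: issue MUL r3<-Mul1 // r0:2,r1:Add1,r2:5,r3:Mul1
cycle 3: CDB Add1=3; issue ADD r0<-Add1 // r0:Add1,r1:3,r2:5,r3:Mul1
cycle 4: issue MUL r1<-Mul2 // r0:Add1,r1:Mul2,r2:5,r3:Mul1
cycle 5: CDB Add1=8; issue ADD r0<-Add1 // r0:Add1,r1:Mul2,r2:5,r3:Mul1
cycle 6: issue ADD r3<-Add2 // r0:Add1,r1:Mul2,r2:5,r3:Add2
cycle 7: CDB Mul1=3; issue ADD r3<-Add3 // r0:Add1,r1:Mul2,r2:5,r3:Add3
cycle 8: stall // r0:Add1,r1:Mul2,r2:5,r3:Add3
cycle 9: stall // r0:Add1,r1:Mul2,r2:5,r3:Add3
cycle 10: stall // r0:Add1,r1:Mul2,r2:5,r3:Add3
cycle 11: CDB Mul2=9; stall // r0:Add1,r1:9,r2:5,r3:Add3
cycle 12: stall // r0:Add1,r1:9,r2:5,r3:Add3
cycle 13: CDB Add1=14; issue SUB r0<-Add1 // r0:Add1,r1:9,r2:5,r3:Add3
cycle 14: CDB Add3=14; issue MUL r0<-Mul1 // r0:Mul1,r1:9,r2:5,r3:14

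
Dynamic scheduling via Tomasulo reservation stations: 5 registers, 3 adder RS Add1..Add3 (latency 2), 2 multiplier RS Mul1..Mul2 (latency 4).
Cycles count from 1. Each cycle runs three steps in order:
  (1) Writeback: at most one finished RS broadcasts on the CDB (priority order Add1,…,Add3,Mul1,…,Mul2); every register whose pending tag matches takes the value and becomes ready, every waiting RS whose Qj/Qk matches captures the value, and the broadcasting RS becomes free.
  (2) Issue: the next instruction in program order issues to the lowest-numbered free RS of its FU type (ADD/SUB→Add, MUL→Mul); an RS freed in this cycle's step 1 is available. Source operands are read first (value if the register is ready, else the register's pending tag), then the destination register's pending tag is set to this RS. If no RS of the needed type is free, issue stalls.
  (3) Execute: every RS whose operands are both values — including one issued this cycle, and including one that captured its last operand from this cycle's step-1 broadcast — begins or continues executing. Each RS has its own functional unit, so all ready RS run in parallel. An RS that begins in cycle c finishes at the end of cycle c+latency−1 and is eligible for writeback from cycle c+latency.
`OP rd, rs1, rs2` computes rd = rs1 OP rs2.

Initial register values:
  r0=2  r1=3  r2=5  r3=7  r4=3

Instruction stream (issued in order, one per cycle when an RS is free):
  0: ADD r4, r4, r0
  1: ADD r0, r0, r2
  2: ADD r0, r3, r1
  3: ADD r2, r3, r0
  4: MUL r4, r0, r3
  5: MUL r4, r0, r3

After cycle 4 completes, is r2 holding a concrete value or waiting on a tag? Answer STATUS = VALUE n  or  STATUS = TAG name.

STATUS = TAG Add2

  c1: issue ADD r4<-Add1  regs: r0:2,r1:3,r2:5,r3:7,r4:Add1
  c2: issue ADD r0<-Add2  regs: r0:Add2,r1:3,r2:5,r3:7,r4:Add1
  c3: CDB Add1=5; issue ADD r0<-Add1  regs: r0:Add1,r1:3,r2:5,r3:7,r4:5
  c4: CDB Add2=7; issue ADD r2<-Add2  regs: r0:Add1,r1:3,r2:Add2,r3:7,r4:5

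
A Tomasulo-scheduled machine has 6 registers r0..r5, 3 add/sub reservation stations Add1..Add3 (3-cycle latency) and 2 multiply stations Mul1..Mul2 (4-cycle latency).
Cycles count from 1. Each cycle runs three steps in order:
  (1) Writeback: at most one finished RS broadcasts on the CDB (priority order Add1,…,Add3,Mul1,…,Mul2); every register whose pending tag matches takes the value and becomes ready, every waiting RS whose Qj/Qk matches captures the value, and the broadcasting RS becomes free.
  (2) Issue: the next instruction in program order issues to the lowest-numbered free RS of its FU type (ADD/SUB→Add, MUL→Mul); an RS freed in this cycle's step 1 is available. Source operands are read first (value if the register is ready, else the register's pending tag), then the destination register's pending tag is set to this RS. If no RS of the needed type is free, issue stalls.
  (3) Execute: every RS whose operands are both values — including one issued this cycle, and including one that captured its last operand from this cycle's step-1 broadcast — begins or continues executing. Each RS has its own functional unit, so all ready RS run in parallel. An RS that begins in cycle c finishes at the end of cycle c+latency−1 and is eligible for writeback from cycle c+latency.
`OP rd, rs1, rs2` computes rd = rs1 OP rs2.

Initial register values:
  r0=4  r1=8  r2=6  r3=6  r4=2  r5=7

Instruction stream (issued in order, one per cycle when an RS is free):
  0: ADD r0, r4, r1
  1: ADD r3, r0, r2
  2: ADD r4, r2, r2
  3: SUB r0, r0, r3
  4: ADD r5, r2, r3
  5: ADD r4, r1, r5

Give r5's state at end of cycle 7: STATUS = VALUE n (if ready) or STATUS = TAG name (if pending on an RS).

STATUS = TAG Add3

cycle 1: issue ADD r0<-Add1 // r0:Add1,r1:8,r2:6,r3:6,r4:2,r5:7
cycle 2: issue ADD r3<-Add2 // r0:Add1,r1:8,r2:6,r3:Add2,r4:2,r5:7
cycle 3: issue ADD r4<-Add3 // r0:Add1,r1:8,r2:6,r3:Add2,r4:Add3,r5:7
cycle 4: CDB Add1=10; issue SUB r0<-Add1 // r0:Add1,r1:8,r2:6,r3:Add2,r4:Add3,r5:7
cycle 5: stall // r0:Add1,r1:8,r2:6,r3:Add2,r4:Add3,r5:7
cycle 6: CDB Add3=12; issue ADD r5<-Add3 // r0:Add1,r1:8,r2:6,r3:Add2,r4:12,r5:Add3
cycle 7: CDB Add2=16; issue ADD r4<-Add2 // r0:Add1,r1:8,r2:6,r3:16,r4:Add2,r5:Add3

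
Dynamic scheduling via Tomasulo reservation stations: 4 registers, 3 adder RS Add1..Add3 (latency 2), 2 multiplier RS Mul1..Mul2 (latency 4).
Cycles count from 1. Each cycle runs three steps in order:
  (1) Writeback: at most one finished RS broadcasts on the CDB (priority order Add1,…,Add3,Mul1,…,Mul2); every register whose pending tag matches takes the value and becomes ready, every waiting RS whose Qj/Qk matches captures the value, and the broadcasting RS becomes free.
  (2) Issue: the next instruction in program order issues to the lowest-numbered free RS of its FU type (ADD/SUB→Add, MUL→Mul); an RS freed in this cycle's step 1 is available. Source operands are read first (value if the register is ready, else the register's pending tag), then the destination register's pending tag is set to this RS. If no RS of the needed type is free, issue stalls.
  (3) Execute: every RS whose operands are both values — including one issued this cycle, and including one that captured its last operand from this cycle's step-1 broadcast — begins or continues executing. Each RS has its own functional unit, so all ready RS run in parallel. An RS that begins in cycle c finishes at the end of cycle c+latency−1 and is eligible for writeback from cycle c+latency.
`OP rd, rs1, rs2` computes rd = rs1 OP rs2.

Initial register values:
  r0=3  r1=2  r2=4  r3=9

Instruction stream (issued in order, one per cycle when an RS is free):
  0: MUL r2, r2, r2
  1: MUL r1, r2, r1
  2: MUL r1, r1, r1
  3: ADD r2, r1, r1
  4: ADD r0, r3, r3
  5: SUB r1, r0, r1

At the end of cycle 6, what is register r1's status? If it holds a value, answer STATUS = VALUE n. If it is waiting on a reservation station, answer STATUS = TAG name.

c1: issue MUL r2<-Mul1 | r0:3,r1:2,r2:Mul1,r3:9
c2: issue MUL r1<-Mul2 | r0:3,r1:Mul2,r2:Mul1,r3:9
c3: stall | r0:3,r1:Mul2,r2:Mul1,r3:9
c4: stall | r0:3,r1:Mul2,r2:Mul1,r3:9
c5: CDB Mul1=16; issue MUL r1<-Mul1 | r0:3,r1:Mul1,r2:16,r3:9
c6: issue ADD r2<-Add1 | r0:3,r1:Mul1,r2:Add1,r3:9

STATUS = TAG Mul1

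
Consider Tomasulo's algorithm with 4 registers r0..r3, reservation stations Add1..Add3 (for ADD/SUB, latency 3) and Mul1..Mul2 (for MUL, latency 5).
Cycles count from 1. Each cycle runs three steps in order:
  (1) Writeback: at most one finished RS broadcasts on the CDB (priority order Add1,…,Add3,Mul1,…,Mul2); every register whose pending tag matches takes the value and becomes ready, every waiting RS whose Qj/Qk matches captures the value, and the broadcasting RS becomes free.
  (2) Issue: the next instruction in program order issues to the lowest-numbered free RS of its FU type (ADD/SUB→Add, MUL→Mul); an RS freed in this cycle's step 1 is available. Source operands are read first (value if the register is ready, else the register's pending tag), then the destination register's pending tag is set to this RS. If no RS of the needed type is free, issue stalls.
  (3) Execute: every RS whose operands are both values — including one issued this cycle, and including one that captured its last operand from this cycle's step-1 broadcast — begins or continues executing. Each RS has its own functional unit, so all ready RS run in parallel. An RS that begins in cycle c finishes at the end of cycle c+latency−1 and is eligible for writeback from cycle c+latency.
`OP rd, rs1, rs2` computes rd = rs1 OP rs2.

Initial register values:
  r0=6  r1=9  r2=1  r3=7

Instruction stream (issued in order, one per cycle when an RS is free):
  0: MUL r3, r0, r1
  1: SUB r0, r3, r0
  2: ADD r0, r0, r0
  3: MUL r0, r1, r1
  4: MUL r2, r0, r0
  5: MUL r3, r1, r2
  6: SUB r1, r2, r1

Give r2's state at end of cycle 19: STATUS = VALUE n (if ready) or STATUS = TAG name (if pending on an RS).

  c1: issue MUL r3<-Mul1  regs: r0:6,r1:9,r2:1,r3:Mul1
  c2: issue SUB r0<-Add1  regs: r0:Add1,r1:9,r2:1,r3:Mul1
  c3: issue ADD r0<-Add2  regs: r0:Add2,r1:9,r2:1,r3:Mul1
  c4: issue MUL r0<-Mul2  regs: r0:Mul2,r1:9,r2:1,r3:Mul1
  c5: stall  regs: r0:Mul2,r1:9,r2:1,r3:Mul1
  c6: CDB Mul1=54; issue MUL r2<-Mul1  regs: r0:Mul2,r1:9,r2:Mul1,r3:54
  c7: stall  regs: r0:Mul2,r1:9,r2:Mul1,r3:54
  c8: stall  regs: r0:Mul2,r1:9,r2:Mul1,r3:54
  c9: CDB Add1=48; stall  regs: r0:Mul2,r1:9,r2:Mul1,r3:54
  c10: CDB Mul2=81; issue MUL r3<-Mul2  regs: r0:81,r1:9,r2:Mul1,r3:Mul2
  c11: issue SUB r1<-Add1  regs: r0:81,r1:Add1,r2:Mul1,r3:Mul2
  c12: CDB Add2=96  regs: r0:81,r1:Add1,r2:Mul1,r3:Mul2
  c13: -  regs: r0:81,r1:Add1,r2:Mul1,r3:Mul2
  c14: -  regs: r0:81,r1:Add1,r2:Mul1,r3:Mul2
  c15: CDB Mul1=6561  regs: r0:81,r1:Add1,r2:6561,r3:Mul2
  c16: -  regs: r0:81,r1:Add1,r2:6561,r3:Mul2
  c17: -  regs: r0:81,r1:Add1,r2:6561,r3:Mul2
  c18: CDB Add1=6552  regs: r0:81,r1:6552,r2:6561,r3:Mul2
  c19: -  regs: r0:81,r1:6552,r2:6561,r3:Mul2

STATUS = VALUE 6561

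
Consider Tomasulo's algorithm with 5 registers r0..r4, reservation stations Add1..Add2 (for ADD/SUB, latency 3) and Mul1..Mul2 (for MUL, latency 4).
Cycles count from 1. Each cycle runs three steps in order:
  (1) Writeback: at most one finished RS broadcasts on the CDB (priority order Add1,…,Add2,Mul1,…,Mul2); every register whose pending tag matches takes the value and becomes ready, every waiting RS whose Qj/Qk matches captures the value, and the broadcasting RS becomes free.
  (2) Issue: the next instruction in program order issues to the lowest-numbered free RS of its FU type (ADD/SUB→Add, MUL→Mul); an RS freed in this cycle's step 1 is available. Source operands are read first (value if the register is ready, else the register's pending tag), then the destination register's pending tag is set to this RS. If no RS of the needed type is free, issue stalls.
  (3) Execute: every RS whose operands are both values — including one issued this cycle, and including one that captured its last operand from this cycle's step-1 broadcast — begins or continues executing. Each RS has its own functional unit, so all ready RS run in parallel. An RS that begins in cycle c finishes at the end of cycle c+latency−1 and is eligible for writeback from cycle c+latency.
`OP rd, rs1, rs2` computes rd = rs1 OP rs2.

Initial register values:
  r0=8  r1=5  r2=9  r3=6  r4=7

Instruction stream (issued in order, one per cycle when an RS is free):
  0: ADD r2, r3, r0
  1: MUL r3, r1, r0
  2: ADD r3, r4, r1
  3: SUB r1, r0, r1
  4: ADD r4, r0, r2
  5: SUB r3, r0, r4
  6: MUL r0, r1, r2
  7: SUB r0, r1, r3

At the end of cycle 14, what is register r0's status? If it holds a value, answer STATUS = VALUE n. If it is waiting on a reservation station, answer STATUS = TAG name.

STATUS = TAG Add2

cycle 1: issue ADD r2<-Add1 // r0:8,r1:5,r2:Add1,r3:6,r4:7
cycle 2: issue MUL r3<-Mul1 // r0:8,r1:5,r2:Add1,r3:Mul1,r4:7
cycle 3: issue ADD r3<-Add2 // r0:8,r1:5,r2:Add1,r3:Add2,r4:7
cycle 4: CDB Add1=14; issue SUB r1<-Add1 // r0:8,r1:Add1,r2:14,r3:Add2,r4:7
cycle 5: stall // r0:8,r1:Add1,r2:14,r3:Add2,r4:7
cycle 6: CDB Add2=12; issue ADD r4<-Add2 // r0:8,r1:Add1,r2:14,r3:12,r4:Add2
cycle 7: CDB Add1=3; issue SUB r3<-Add1 // r0:8,r1:3,r2:14,r3:Add1,r4:Add2
cycle 8: CDB Mul1=40; issue MUL r0<-Mul1 // r0:Mul1,r1:3,r2:14,r3:Add1,r4:Add2
cycle 9: CDB Add2=22; issue SUB r0<-Add2 // r0:Add2,r1:3,r2:14,r3:Add1,r4:22
cycle 10: - // r0:Add2,r1:3,r2:14,r3:Add1,r4:22
cycle 11: - // r0:Add2,r1:3,r2:14,r3:Add1,r4:22
cycle 12: CDB Add1=-14 // r0:Add2,r1:3,r2:14,r3:-14,r4:22
cycle 13: CDB Mul1=42 // r0:Add2,r1:3,r2:14,r3:-14,r4:22
cycle 14: - // r0:Add2,r1:3,r2:14,r3:-14,r4:22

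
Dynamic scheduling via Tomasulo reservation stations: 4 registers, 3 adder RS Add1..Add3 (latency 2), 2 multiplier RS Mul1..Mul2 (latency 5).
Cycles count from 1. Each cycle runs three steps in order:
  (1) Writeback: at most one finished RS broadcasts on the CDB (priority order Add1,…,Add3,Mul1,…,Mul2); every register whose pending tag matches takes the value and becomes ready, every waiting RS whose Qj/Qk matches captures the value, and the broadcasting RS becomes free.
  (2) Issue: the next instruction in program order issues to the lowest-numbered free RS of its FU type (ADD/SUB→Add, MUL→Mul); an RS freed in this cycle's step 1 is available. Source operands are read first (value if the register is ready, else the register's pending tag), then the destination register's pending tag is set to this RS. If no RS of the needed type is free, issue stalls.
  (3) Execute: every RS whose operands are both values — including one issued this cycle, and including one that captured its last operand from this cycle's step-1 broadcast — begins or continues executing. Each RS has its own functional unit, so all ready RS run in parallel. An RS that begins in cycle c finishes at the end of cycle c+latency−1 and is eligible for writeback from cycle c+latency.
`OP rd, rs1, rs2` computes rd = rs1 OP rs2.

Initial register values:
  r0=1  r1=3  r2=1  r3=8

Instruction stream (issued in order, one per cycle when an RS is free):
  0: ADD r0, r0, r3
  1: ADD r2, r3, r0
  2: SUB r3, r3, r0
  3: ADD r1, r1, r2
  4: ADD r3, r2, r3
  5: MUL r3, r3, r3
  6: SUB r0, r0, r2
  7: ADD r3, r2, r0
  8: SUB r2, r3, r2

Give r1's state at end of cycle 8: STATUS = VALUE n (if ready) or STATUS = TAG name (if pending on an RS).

STATUS = TAG Add3

cycle 1: issue ADD r0<-Add1 // r0:Add1,r1:3,r2:1,r3:8
cycle 2: issue ADD r2<-Add2 // r0:Add1,r1:3,r2:Add2,r3:8
cycle 3: CDB Add1=9; issue SUB r3<-Add1 // r0:9,r1:3,r2:Add2,r3:Add1
cycle 4: issue ADD r1<-Add3 // r0:9,r1:Add3,r2:Add2,r3:Add1
cycle 5: CDB Add1=-1; issue ADD r3<-Add1 // r0:9,r1:Add3,r2:Add2,r3:Add1
cycle 6: CDB Add2=17; issue MUL r3<-Mul1 // r0:9,r1:Add3,r2:17,r3:Mul1
cycle 7: issue SUB r0<-Add2 // r0:Add2,r1:Add3,r2:17,r3:Mul1
cycle 8: CDB Add1=16; issue ADD r3<-Add1 // r0:Add2,r1:Add3,r2:17,r3:Add1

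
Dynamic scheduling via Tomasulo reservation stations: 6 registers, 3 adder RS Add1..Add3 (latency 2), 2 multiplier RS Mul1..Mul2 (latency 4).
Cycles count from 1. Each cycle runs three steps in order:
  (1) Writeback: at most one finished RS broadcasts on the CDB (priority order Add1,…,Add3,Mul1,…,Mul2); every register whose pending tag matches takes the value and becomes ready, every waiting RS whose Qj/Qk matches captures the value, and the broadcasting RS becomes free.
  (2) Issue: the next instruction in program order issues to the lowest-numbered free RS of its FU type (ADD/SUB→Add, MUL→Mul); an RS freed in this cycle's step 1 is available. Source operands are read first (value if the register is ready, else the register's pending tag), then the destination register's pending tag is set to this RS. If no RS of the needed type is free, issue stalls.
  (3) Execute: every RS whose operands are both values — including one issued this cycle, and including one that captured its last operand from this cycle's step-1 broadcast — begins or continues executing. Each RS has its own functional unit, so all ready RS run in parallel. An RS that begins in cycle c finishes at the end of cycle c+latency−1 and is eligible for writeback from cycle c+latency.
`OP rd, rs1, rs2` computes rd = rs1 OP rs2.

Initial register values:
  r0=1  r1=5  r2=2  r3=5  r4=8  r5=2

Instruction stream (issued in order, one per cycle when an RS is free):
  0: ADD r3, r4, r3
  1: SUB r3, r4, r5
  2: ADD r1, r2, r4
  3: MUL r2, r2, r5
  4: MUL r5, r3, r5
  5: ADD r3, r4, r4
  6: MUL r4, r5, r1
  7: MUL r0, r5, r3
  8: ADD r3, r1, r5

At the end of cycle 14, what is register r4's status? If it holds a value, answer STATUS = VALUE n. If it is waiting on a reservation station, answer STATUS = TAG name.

STATUS = VALUE 120

cycle 1: issue ADD r3<-Add1 // r0:1,r1:5,r2:2,r3:Add1,r4:8,r5:2
cycle 2: issue SUB r3<-Add2 // r0:1,r1:5,r2:2,r3:Add2,r4:8,r5:2
cycle 3: CDB Add1=13; issue ADD r1<-Add1 // r0:1,r1:Add1,r2:2,r3:Add2,r4:8,r5:2
cycle 4: CDB Add2=6; issue MUL r2<-Mul1 // r0:1,r1:Add1,r2:Mul1,r3:6,r4:8,r5:2
cycle 5: CDB Add1=10; issue MUL r5<-Mul2 // r0:1,r1:10,r2:Mul1,r3:6,r4:8,r5:Mul2
cycle 6: issue ADD r3<-Add1 // r0:1,r1:10,r2:Mul1,r3:Add1,r4:8,r5:Mul2
cycle 7: stall // r0:1,r1:10,r2:Mul1,r3:Add1,r4:8,r5:Mul2
cycle 8: CDB Add1=16; stall // r0:1,r1:10,r2:Mul1,r3:16,r4:8,r5:Mul2
cycle 9: CDB Mul1=4; issue MUL r4<-Mul1 // r0:1,r1:10,r2:4,r3:16,r4:Mul1,r5:Mul2
cycle 10: CDB Mul2=12; issue MUL r0<-Mul2 // r0:Mul2,r1:10,r2:4,r3:16,r4:Mul1,r5:12
cycle 11: issue ADD r3<-Add1 // r0:Mul2,r1:10,r2:4,r3:Add1,r4:Mul1,r5:12
cycle 12: - // r0:Mul2,r1:10,r2:4,r3:Add1,r4:Mul1,r5:12
cycle 13: CDB Add1=22 // r0:Mul2,r1:10,r2:4,r3:22,r4:Mul1,r5:12
cycle 14: CDB Mul1=120 // r0:Mul2,r1:10,r2:4,r3:22,r4:120,r5:12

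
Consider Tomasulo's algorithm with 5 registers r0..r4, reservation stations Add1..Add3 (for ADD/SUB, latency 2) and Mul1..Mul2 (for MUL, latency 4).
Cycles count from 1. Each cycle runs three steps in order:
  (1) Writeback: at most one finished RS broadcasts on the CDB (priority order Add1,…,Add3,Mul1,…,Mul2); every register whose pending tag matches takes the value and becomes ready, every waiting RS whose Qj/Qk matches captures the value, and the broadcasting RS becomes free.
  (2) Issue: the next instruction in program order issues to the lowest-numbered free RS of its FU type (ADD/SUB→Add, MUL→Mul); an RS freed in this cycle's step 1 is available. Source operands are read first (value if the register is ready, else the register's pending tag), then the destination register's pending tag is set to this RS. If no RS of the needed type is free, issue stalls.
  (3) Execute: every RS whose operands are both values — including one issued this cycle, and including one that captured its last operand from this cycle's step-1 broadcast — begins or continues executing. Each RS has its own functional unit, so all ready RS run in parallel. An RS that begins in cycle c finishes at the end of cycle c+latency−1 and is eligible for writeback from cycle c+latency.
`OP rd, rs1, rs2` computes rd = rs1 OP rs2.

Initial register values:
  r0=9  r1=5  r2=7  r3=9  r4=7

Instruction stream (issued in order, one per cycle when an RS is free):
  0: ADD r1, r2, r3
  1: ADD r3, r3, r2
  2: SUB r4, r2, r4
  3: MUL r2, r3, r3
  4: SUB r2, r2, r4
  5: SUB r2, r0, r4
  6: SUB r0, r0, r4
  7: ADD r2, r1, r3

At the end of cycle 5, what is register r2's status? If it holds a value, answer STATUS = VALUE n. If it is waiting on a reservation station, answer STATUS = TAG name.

cycle 1: issue ADD r1<-Add1 // r0:9,r1:Add1,r2:7,r3:9,r4:7
cycle 2: issue ADD r3<-Add2 // r0:9,r1:Add1,r2:7,r3:Add2,r4:7
cycle 3: CDB Add1=16; issue SUB r4<-Add1 // r0:9,r1:16,r2:7,r3:Add2,r4:Add1
cycle 4: CDB Add2=16; issue MUL r2<-Mul1 // r0:9,r1:16,r2:Mul1,r3:16,r4:Add1
cycle 5: CDB Add1=0; issue SUB r2<-Add1 // r0:9,r1:16,r2:Add1,r3:16,r4:0

STATUS = TAG Add1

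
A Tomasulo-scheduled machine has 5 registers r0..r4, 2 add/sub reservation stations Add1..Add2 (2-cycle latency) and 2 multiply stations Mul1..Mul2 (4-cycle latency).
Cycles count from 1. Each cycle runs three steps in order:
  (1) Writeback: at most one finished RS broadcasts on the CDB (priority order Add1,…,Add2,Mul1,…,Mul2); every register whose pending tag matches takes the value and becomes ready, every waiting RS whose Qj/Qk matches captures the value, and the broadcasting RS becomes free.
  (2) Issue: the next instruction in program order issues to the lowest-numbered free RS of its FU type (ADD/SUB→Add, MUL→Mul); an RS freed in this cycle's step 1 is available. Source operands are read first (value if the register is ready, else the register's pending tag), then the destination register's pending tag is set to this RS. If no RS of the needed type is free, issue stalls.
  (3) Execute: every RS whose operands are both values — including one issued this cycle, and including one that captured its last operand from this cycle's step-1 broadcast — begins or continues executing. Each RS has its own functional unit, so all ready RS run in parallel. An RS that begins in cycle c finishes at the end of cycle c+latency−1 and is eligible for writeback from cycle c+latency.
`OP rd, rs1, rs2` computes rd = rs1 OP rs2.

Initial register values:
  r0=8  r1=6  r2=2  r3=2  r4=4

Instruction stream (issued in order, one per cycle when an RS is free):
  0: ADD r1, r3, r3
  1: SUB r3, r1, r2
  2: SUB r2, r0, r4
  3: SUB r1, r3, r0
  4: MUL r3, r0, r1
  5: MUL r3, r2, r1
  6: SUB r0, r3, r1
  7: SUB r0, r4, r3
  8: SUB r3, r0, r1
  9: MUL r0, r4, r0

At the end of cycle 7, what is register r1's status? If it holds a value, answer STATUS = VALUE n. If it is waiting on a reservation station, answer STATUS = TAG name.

cycle 1: issue ADD r1<-Add1 // r0:8,r1:Add1,r2:2,r3:2,r4:4
cycle 2: issue SUB r3<-Add2 // r0:8,r1:Add1,r2:2,r3:Add2,r4:4
cycle 3: CDB Add1=4; issue SUB r2<-Add1 // r0:8,r1:4,r2:Add1,r3:Add2,r4:4
cycle 4: stall // r0:8,r1:4,r2:Add1,r3:Add2,r4:4
cycle 5: CDB Add1=4; issue SUB r1<-Add1 // r0:8,r1:Add1,r2:4,r3:Add2,r4:4
cycle 6: CDB Add2=2; issue MUL r3<-Mul1 // r0:8,r1:Add1,r2:4,r3:Mul1,r4:4
cycle 7: issue MUL r3<-Mul2 // r0:8,r1:Add1,r2:4,r3:Mul2,r4:4

STATUS = TAG Add1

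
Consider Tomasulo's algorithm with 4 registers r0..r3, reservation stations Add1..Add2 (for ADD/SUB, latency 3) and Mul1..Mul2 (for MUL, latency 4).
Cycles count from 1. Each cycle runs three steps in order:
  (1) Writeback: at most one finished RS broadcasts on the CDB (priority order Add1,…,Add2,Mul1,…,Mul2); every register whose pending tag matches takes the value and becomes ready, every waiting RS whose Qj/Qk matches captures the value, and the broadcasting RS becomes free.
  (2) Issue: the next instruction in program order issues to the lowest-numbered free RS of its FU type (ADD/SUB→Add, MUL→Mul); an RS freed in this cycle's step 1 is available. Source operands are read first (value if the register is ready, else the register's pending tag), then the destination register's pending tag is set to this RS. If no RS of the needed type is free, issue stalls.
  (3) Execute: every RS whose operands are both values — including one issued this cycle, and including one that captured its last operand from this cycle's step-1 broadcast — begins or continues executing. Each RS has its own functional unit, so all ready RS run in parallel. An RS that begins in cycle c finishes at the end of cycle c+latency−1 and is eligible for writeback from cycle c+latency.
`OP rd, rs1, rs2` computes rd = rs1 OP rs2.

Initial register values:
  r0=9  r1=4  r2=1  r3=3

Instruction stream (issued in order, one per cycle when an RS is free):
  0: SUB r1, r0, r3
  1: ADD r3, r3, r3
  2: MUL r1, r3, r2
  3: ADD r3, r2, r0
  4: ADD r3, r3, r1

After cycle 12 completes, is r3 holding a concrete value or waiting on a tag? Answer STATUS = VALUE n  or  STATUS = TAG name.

cycle 1: issue SUB r1<-Add1 // r0:9,r1:Add1,r2:1,r3:3
cycle 2: issue ADD r3<-Add2 // r0:9,r1:Add1,r2:1,r3:Add2
cycle 3: issue MUL r1<-Mul1 // r0:9,r1:Mul1,r2:1,r3:Add2
cycle 4: CDB Add1=6; issue ADD r3<-Add1 // r0:9,r1:Mul1,r2:1,r3:Add1
cycle 5: CDB Add2=6; issue ADD r3<-Add2 // r0:9,r1:Mul1,r2:1,r3:Add2
cycle 6: - // r0:9,r1:Mul1,r2:1,r3:Add2
cycle 7: CDB Add1=10 // r0:9,r1:Mul1,r2:1,r3:Add2
cycle 8: - // r0:9,r1:Mul1,r2:1,r3:Add2
cycle 9: CDB Mul1=6 // r0:9,r1:6,r2:1,r3:Add2
cycle 10: - // r0:9,r1:6,r2:1,r3:Add2
cycle 11: - // r0:9,r1:6,r2:1,r3:Add2
cycle 12: CDB Add2=16 // r0:9,r1:6,r2:1,r3:16

STATUS = VALUE 16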